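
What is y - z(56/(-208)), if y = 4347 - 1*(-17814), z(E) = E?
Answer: 576193/26 ≈ 22161.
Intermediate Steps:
y = 22161 (y = 4347 + 17814 = 22161)
y - z(56/(-208)) = 22161 - 56/(-208) = 22161 - 56*(-1)/208 = 22161 - 1*(-7/26) = 22161 + 7/26 = 576193/26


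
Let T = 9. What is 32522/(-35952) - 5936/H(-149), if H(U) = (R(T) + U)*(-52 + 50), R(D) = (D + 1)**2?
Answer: -1105093/17976 ≈ -61.476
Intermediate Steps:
R(D) = (1 + D)**2
H(U) = -200 - 2*U (H(U) = ((1 + 9)**2 + U)*(-52 + 50) = (10**2 + U)*(-2) = (100 + U)*(-2) = -200 - 2*U)
32522/(-35952) - 5936/H(-149) = 32522/(-35952) - 5936/(-200 - 2*(-149)) = 32522*(-1/35952) - 5936/(-200 + 298) = -2323/2568 - 5936/98 = -2323/2568 - 5936*1/98 = -2323/2568 - 424/7 = -1105093/17976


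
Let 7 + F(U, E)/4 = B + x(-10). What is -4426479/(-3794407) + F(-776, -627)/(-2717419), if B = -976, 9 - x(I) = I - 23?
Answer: 12042880285649/10310993675533 ≈ 1.1680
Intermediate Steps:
x(I) = 32 - I (x(I) = 9 - (I - 23) = 9 - (-23 + I) = 9 + (23 - I) = 32 - I)
F(U, E) = -3764 (F(U, E) = -28 + 4*(-976 + (32 - 1*(-10))) = -28 + 4*(-976 + (32 + 10)) = -28 + 4*(-976 + 42) = -28 + 4*(-934) = -28 - 3736 = -3764)
-4426479/(-3794407) + F(-776, -627)/(-2717419) = -4426479/(-3794407) - 3764/(-2717419) = -4426479*(-1/3794407) - 3764*(-1/2717419) = 4426479/3794407 + 3764/2717419 = 12042880285649/10310993675533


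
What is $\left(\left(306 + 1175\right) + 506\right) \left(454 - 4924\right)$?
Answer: $-8881890$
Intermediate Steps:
$\left(\left(306 + 1175\right) + 506\right) \left(454 - 4924\right) = \left(1481 + 506\right) \left(-4470\right) = 1987 \left(-4470\right) = -8881890$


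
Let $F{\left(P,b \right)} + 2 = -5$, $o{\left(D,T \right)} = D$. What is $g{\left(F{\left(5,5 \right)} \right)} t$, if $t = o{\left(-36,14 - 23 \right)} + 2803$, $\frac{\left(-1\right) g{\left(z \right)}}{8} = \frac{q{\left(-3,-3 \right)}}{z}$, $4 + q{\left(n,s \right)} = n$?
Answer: $-22136$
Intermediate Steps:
$F{\left(P,b \right)} = -7$ ($F{\left(P,b \right)} = -2 - 5 = -7$)
$q{\left(n,s \right)} = -4 + n$
$g{\left(z \right)} = \frac{56}{z}$ ($g{\left(z \right)} = - 8 \frac{-4 - 3}{z} = - 8 \left(- \frac{7}{z}\right) = \frac{56}{z}$)
$t = 2767$ ($t = -36 + 2803 = 2767$)
$g{\left(F{\left(5,5 \right)} \right)} t = \frac{56}{-7} \cdot 2767 = 56 \left(- \frac{1}{7}\right) 2767 = \left(-8\right) 2767 = -22136$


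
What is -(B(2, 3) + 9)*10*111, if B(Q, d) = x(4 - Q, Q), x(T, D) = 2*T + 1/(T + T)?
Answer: -29415/2 ≈ -14708.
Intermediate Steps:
x(T, D) = 1/(2*T) + 2*T (x(T, D) = 2*T + 1/(2*T) = 1/(2*T) + 2*T)
B(Q, d) = 8 + 1/(2*(4 - Q)) - 2*Q (B(Q, d) = 1/(2*(4 - Q)) + 2*(4 - Q) = 1/(2*(4 - Q)) + (8 - 2*Q) = 8 + 1/(2*(4 - Q)) - 2*Q)
-(B(2, 3) + 9)*10*111 = -((-1 - 4*(4 - 1*2)²)/(2*(-4 + 2)) + 9)*10*111 = -((½)*(-1 - 4*(4 - 2)²)/(-2) + 9)*10*111 = -((½)*(-½)*(-1 - 4*2²) + 9)*10*111 = -((½)*(-½)*(-1 - 4*4) + 9)*10*111 = -((½)*(-½)*(-1 - 16) + 9)*10*111 = -((½)*(-½)*(-17) + 9)*10*111 = -(17/4 + 9)*10*111 = -(53/4)*10*111 = -265*111/2 = -1*29415/2 = -29415/2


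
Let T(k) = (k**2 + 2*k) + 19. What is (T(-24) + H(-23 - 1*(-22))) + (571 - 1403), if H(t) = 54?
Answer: -231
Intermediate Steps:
T(k) = 19 + k**2 + 2*k
(T(-24) + H(-23 - 1*(-22))) + (571 - 1403) = ((19 + (-24)**2 + 2*(-24)) + 54) + (571 - 1403) = ((19 + 576 - 48) + 54) - 832 = (547 + 54) - 832 = 601 - 832 = -231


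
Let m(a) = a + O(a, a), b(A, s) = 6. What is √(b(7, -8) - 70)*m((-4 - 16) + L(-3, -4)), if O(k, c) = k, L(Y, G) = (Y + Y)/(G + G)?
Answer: -308*I ≈ -308.0*I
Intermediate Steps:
L(Y, G) = Y/G (L(Y, G) = (2*Y)/((2*G)) = (2*Y)*(1/(2*G)) = Y/G)
m(a) = 2*a (m(a) = a + a = 2*a)
√(b(7, -8) - 70)*m((-4 - 16) + L(-3, -4)) = √(6 - 70)*(2*((-4 - 16) - 3/(-4))) = √(-64)*(2*(-20 - 3*(-¼))) = (8*I)*(2*(-20 + ¾)) = (8*I)*(2*(-77/4)) = (8*I)*(-77/2) = -308*I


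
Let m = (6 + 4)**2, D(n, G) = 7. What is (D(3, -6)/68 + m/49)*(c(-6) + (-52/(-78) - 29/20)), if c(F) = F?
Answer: -969067/66640 ≈ -14.542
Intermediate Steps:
m = 100 (m = 10**2 = 100)
(D(3, -6)/68 + m/49)*(c(-6) + (-52/(-78) - 29/20)) = (7/68 + 100/49)*(-6 + (-52/(-78) - 29/20)) = (7*(1/68) + 100*(1/49))*(-6 + (-52*(-1/78) - 29*1/20)) = (7/68 + 100/49)*(-6 + (2/3 - 29/20)) = 7143*(-6 - 47/60)/3332 = (7143/3332)*(-407/60) = -969067/66640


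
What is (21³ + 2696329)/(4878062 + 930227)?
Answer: 2705590/5808289 ≈ 0.46582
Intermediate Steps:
(21³ + 2696329)/(4878062 + 930227) = (9261 + 2696329)/5808289 = 2705590*(1/5808289) = 2705590/5808289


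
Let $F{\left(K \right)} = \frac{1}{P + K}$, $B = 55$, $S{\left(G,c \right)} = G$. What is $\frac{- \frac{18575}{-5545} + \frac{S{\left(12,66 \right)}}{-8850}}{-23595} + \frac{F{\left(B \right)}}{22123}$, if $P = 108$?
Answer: $- \frac{1516400147986}{10706112917399625} \approx -0.00014164$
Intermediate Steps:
$F{\left(K \right)} = \frac{1}{108 + K}$
$\frac{- \frac{18575}{-5545} + \frac{S{\left(12,66 \right)}}{-8850}}{-23595} + \frac{F{\left(B \right)}}{22123} = \frac{- \frac{18575}{-5545} + \frac{12}{-8850}}{-23595} + \frac{1}{\left(108 + 55\right) 22123} = \left(\left(-18575\right) \left(- \frac{1}{5545}\right) + 12 \left(- \frac{1}{8850}\right)\right) \left(- \frac{1}{23595}\right) + \frac{1}{163} \cdot \frac{1}{22123} = \left(\frac{3715}{1109} - \frac{2}{1475}\right) \left(- \frac{1}{23595}\right) + \frac{1}{163} \cdot \frac{1}{22123} = \frac{5477407}{1635775} \left(- \frac{1}{23595}\right) + \frac{1}{3606049} = - \frac{421339}{2968931625} + \frac{1}{3606049} = - \frac{1516400147986}{10706112917399625}$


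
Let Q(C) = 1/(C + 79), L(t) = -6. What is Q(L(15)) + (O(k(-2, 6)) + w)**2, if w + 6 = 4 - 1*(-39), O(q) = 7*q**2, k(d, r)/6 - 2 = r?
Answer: 19075427426/73 ≈ 2.6131e+8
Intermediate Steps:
k(d, r) = 12 + 6*r
w = 37 (w = -6 + (4 - 1*(-39)) = -6 + (4 + 39) = -6 + 43 = 37)
Q(C) = 1/(79 + C)
Q(L(15)) + (O(k(-2, 6)) + w)**2 = 1/(79 - 6) + (7*(12 + 6*6)**2 + 37)**2 = 1/73 + (7*(12 + 36)**2 + 37)**2 = 1/73 + (7*48**2 + 37)**2 = 1/73 + (7*2304 + 37)**2 = 1/73 + (16128 + 37)**2 = 1/73 + 16165**2 = 1/73 + 261307225 = 19075427426/73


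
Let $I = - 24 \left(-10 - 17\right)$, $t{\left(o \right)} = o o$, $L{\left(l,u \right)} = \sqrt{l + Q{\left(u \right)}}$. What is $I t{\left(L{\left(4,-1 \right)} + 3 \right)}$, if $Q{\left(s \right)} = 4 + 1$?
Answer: $23328$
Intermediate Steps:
$Q{\left(s \right)} = 5$
$L{\left(l,u \right)} = \sqrt{5 + l}$ ($L{\left(l,u \right)} = \sqrt{l + 5} = \sqrt{5 + l}$)
$t{\left(o \right)} = o^{2}$
$I = 648$ ($I = \left(-24\right) \left(-27\right) = 648$)
$I t{\left(L{\left(4,-1 \right)} + 3 \right)} = 648 \left(\sqrt{5 + 4} + 3\right)^{2} = 648 \left(\sqrt{9} + 3\right)^{2} = 648 \left(3 + 3\right)^{2} = 648 \cdot 6^{2} = 648 \cdot 36 = 23328$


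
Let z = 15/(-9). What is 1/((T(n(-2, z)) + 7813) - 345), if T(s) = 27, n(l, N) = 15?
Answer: 1/7495 ≈ 0.00013342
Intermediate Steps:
z = -5/3 (z = 15*(-1/9) = -5/3 ≈ -1.6667)
1/((T(n(-2, z)) + 7813) - 345) = 1/((27 + 7813) - 345) = 1/(7840 - 345) = 1/7495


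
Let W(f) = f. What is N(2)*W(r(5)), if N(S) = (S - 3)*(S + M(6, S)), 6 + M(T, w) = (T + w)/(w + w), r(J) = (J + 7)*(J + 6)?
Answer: 264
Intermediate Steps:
r(J) = (6 + J)*(7 + J) (r(J) = (7 + J)*(6 + J) = (6 + J)*(7 + J))
M(T, w) = -6 + (T + w)/(2*w) (M(T, w) = -6 + (T + w)/(w + w) = -6 + (T + w)/((2*w)) = -6 + (T + w)*(1/(2*w)) = -6 + (T + w)/(2*w))
N(S) = (-3 + S)*(S + (6 - 11*S)/(2*S)) (N(S) = (S - 3)*(S + (6 - 11*S)/(2*S)) = (-3 + S)*(S + (6 - 11*S)/(2*S)))
N(2)*W(r(5)) = (39/2 + 2² - 9/2 - 17/2*2)*(42 + 5² + 13*5) = (39/2 + 4 - 9*½ - 17)*(42 + 25 + 65) = (39/2 + 4 - 9/2 - 17)*132 = 2*132 = 264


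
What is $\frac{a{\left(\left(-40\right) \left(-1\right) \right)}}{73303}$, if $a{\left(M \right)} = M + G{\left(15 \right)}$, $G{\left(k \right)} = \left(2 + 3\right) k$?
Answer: $\frac{115}{73303} \approx 0.0015688$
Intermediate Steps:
$G{\left(k \right)} = 5 k$
$a{\left(M \right)} = 75 + M$ ($a{\left(M \right)} = M + 5 \cdot 15 = M + 75 = 75 + M$)
$\frac{a{\left(\left(-40\right) \left(-1\right) \right)}}{73303} = \frac{75 - -40}{73303} = \left(75 + 40\right) \frac{1}{73303} = 115 \cdot \frac{1}{73303} = \frac{115}{73303}$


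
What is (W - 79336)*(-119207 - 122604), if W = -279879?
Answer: 86862138365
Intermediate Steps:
(W - 79336)*(-119207 - 122604) = (-279879 - 79336)*(-119207 - 122604) = -359215*(-241811) = 86862138365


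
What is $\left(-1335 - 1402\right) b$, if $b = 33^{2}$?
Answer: $-2980593$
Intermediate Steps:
$b = 1089$
$\left(-1335 - 1402\right) b = \left(-1335 - 1402\right) 1089 = \left(-2737\right) 1089 = -2980593$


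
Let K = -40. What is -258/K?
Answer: 129/20 ≈ 6.4500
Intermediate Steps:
-258/K = -258/(-40) = -258*(-1/40) = 129/20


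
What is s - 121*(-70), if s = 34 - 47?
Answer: 8457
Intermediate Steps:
s = -13
s - 121*(-70) = -13 - 121*(-70) = -13 + 8470 = 8457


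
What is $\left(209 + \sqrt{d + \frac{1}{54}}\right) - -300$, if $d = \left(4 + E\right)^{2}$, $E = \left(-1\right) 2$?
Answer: $509 + \frac{\sqrt{1302}}{18} \approx 511.0$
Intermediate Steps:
$E = -2$
$d = 4$ ($d = \left(4 - 2\right)^{2} = 2^{2} = 4$)
$\left(209 + \sqrt{d + \frac{1}{54}}\right) - -300 = \left(209 + \sqrt{4 + \frac{1}{54}}\right) - -300 = \left(209 + \sqrt{4 + \frac{1}{54}}\right) + 300 = \left(209 + \sqrt{\frac{217}{54}}\right) + 300 = \left(209 + \frac{\sqrt{1302}}{18}\right) + 300 = 509 + \frac{\sqrt{1302}}{18}$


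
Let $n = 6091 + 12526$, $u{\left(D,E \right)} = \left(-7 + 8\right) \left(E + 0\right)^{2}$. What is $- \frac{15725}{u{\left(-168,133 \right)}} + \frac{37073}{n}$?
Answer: $\frac{363031972}{329316113} \approx 1.1024$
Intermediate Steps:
$u{\left(D,E \right)} = E^{2}$ ($u{\left(D,E \right)} = 1 E^{2} = E^{2}$)
$n = 18617$
$- \frac{15725}{u{\left(-168,133 \right)}} + \frac{37073}{n} = - \frac{15725}{133^{2}} + \frac{37073}{18617} = - \frac{15725}{17689} + 37073 \cdot \frac{1}{18617} = \left(-15725\right) \frac{1}{17689} + \frac{37073}{18617} = - \frac{15725}{17689} + \frac{37073}{18617} = \frac{363031972}{329316113}$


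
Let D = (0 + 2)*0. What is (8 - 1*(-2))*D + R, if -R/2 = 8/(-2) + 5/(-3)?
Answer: 34/3 ≈ 11.333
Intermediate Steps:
D = 0 (D = 2*0 = 0)
R = 34/3 (R = -2*(8/(-2) + 5/(-3)) = -2*(8*(-1/2) + 5*(-1/3)) = -2*(-4 - 5/3) = -2*(-17/3) = 34/3 ≈ 11.333)
(8 - 1*(-2))*D + R = (8 - 1*(-2))*0 + 34/3 = (8 + 2)*0 + 34/3 = 10*0 + 34/3 = 0 + 34/3 = 34/3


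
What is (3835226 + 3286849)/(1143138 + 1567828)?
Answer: 7122075/2710966 ≈ 2.6271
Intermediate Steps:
(3835226 + 3286849)/(1143138 + 1567828) = 7122075/2710966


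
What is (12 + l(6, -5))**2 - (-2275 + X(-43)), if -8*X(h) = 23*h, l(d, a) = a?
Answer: 17603/8 ≈ 2200.4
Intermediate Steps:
X(h) = -23*h/8
(12 + l(6, -5))**2 - (-2275 + X(-43)) = (12 - 5)**2 - (-2275 - 23/8*(-43)) = 7**2 - (-2275 + 989/8) = 49 - 1*(-17211/8) = 49 + 17211/8 = 17603/8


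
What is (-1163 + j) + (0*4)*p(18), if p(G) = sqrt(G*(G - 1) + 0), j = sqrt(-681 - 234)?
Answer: -1163 + I*sqrt(915) ≈ -1163.0 + 30.249*I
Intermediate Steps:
j = I*sqrt(915) (j = sqrt(-915) = I*sqrt(915) ≈ 30.249*I)
p(G) = sqrt(G*(-1 + G)) (p(G) = sqrt(G*(-1 + G) + 0) = sqrt(G*(-1 + G)))
(-1163 + j) + (0*4)*p(18) = (-1163 + I*sqrt(915)) + (0*4)*sqrt(18*(-1 + 18)) = (-1163 + I*sqrt(915)) + 0*sqrt(18*17) = (-1163 + I*sqrt(915)) + 0*sqrt(306) = (-1163 + I*sqrt(915)) + 0*(3*sqrt(34)) = (-1163 + I*sqrt(915)) + 0 = -1163 + I*sqrt(915)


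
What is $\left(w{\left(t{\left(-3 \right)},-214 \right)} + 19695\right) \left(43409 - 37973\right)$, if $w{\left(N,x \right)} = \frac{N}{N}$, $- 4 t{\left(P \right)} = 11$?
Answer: $107067456$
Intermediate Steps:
$t{\left(P \right)} = - \frac{11}{4}$ ($t{\left(P \right)} = \left(- \frac{1}{4}\right) 11 = - \frac{11}{4}$)
$w{\left(N,x \right)} = 1$
$\left(w{\left(t{\left(-3 \right)},-214 \right)} + 19695\right) \left(43409 - 37973\right) = \left(1 + 19695\right) \left(43409 - 37973\right) = 19696 \cdot 5436 = 107067456$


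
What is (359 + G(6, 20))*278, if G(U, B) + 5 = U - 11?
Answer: 97022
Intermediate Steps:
G(U, B) = -16 + U (G(U, B) = -5 + (U - 11) = -5 + (-11 + U) = -16 + U)
(359 + G(6, 20))*278 = (359 + (-16 + 6))*278 = (359 - 10)*278 = 349*278 = 97022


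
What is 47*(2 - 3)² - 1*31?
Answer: 16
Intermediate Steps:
47*(2 - 3)² - 1*31 = 47*(-1)² - 31 = 47*1 - 31 = 47 - 31 = 16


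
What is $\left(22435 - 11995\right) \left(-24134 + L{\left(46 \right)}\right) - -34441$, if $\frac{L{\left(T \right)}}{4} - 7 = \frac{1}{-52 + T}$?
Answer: $-251639159$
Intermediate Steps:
$L{\left(T \right)} = 28 + \frac{4}{-52 + T}$
$\left(22435 - 11995\right) \left(-24134 + L{\left(46 \right)}\right) - -34441 = \left(22435 - 11995\right) \left(-24134 + \frac{4 \left(-363 + 7 \cdot 46\right)}{-52 + 46}\right) - -34441 = 10440 \left(-24134 + \frac{4 \left(-363 + 322\right)}{-6}\right) + 34441 = 10440 \left(-24134 + 4 \left(- \frac{1}{6}\right) \left(-41\right)\right) + 34441 = 10440 \left(-24134 + \frac{82}{3}\right) + 34441 = 10440 \left(- \frac{72320}{3}\right) + 34441 = -251673600 + 34441 = -251639159$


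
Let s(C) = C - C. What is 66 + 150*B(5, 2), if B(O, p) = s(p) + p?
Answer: 366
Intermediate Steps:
s(C) = 0
B(O, p) = p (B(O, p) = 0 + p = p)
66 + 150*B(5, 2) = 66 + 150*2 = 66 + 300 = 366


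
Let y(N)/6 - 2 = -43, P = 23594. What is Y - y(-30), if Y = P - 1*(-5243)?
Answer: 29083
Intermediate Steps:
y(N) = -246 (y(N) = 12 + 6*(-43) = 12 - 258 = -246)
Y = 28837 (Y = 23594 - 1*(-5243) = 23594 + 5243 = 28837)
Y - y(-30) = 28837 - 1*(-246) = 28837 + 246 = 29083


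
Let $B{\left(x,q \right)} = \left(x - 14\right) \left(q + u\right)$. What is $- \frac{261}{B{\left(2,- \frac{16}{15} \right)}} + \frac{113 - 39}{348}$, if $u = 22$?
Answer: $\frac{136771}{109272} \approx 1.2517$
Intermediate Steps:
$B{\left(x,q \right)} = \left(-14 + x\right) \left(22 + q\right)$ ($B{\left(x,q \right)} = \left(x - 14\right) \left(q + 22\right) = \left(-14 + x\right) \left(22 + q\right)$)
$- \frac{261}{B{\left(2,- \frac{16}{15} \right)}} + \frac{113 - 39}{348} = - \frac{261}{-308 - 14 \left(- \frac{16}{15}\right) + 22 \cdot 2 + - \frac{16}{15} \cdot 2} + \frac{113 - 39}{348} = - \frac{261}{-308 - 14 \left(\left(-16\right) \frac{1}{15}\right) + 44 + \left(-16\right) \frac{1}{15} \cdot 2} + \left(113 - 39\right) \frac{1}{348} = - \frac{261}{-308 - - \frac{224}{15} + 44 - \frac{32}{15}} + 74 \cdot \frac{1}{348} = - \frac{261}{-308 + \frac{224}{15} + 44 - \frac{32}{15}} + \frac{37}{174} = - \frac{261}{- \frac{1256}{5}} + \frac{37}{174} = \left(-261\right) \left(- \frac{5}{1256}\right) + \frac{37}{174} = \frac{1305}{1256} + \frac{37}{174} = \frac{136771}{109272}$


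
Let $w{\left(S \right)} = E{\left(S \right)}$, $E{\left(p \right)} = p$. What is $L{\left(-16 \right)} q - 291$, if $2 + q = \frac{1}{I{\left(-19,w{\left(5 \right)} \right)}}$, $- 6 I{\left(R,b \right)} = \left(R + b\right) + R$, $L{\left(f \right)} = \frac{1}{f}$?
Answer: $- \frac{12799}{44} \approx -290.89$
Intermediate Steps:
$w{\left(S \right)} = S$
$I{\left(R,b \right)} = - \frac{R}{3} - \frac{b}{6}$ ($I{\left(R,b \right)} = - \frac{\left(R + b\right) + R}{6} = - \frac{b + 2 R}{6} = - \frac{R}{3} - \frac{b}{6}$)
$q = - \frac{20}{11}$ ($q = -2 + \frac{1}{\left(- \frac{1}{3}\right) \left(-19\right) - \frac{5}{6}} = -2 + \frac{1}{\frac{19}{3} - \frac{5}{6}} = -2 + \frac{1}{\frac{11}{2}} = -2 + \frac{2}{11} = - \frac{20}{11} \approx -1.8182$)
$L{\left(-16 \right)} q - 291 = \frac{1}{-16} \left(- \frac{20}{11}\right) - 291 = \left(- \frac{1}{16}\right) \left(- \frac{20}{11}\right) - 291 = \frac{5}{44} - 291 = - \frac{12799}{44}$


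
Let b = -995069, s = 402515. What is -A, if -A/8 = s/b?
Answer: -3220120/995069 ≈ -3.2361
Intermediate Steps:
A = 3220120/995069 (A = -3220120/(-995069) = -3220120*(-1)/995069 = -8*(-402515/995069) = 3220120/995069 ≈ 3.2361)
-A = -1*3220120/995069 = -3220120/995069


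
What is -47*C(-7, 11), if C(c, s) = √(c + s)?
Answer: -94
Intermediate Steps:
-47*C(-7, 11) = -47*√(-7 + 11) = -47*√4 = -47*2 = -94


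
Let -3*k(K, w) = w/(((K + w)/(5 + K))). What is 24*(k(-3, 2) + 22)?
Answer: 560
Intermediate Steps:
k(K, w) = -w*(5 + K)/(3*(K + w)) (k(K, w) = -w/(3*((K + w)/(5 + K))) = -w*(5 + K)/(K + w)/3 = -w*(5 + K)/(3*(K + w)))
24*(k(-3, 2) + 22) = 24*(-1*2*(5 - 3)/(3*(-3) + 3*2) + 22) = 24*(-1*2*2/(-9 + 6) + 22) = 24*(-1*2*2/(-3) + 22) = 24*(-1*2*(-⅓)*2 + 22) = 24*(4/3 + 22) = 24*(70/3) = 560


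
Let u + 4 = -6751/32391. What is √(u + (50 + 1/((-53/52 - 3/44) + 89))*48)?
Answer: √67896601853171971/5322921 ≈ 48.952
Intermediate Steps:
u = -136315/32391 (u = -4 - 6751/32391 = -136315/32391 ≈ -4.2084)
√(u + (50 + 1/((-53/52 - 3/44) + 89))*48) = √(-136315/32391 + (50 + 1/((-53/52 - 3/44) + 89))*48) = √(-136315/32391 + (50 + 1/(-311/286 + 89))*48) = √(-136315/32391 + (50 + 1/(25143/286))*48) = √(-136315/32391 + (50 + 286/25143)*48) = √(-136315/32391 + (1257436/25143)*48) = √(-136315/32391 + 20118976/8381) = √(650531295601/271468971) = √67896601853171971/5322921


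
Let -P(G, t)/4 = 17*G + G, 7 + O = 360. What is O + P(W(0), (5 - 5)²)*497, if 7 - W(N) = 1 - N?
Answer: -214351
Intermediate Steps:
W(N) = 6 + N (W(N) = 7 - (1 - N) = 7 + (-1 + N) = 6 + N)
O = 353 (O = -7 + 360 = 353)
P(G, t) = -72*G (P(G, t) = -4*(17*G + G) = -72*G)
O + P(W(0), (5 - 5)²)*497 = 353 - 72*(6 + 0)*497 = 353 - 72*6*497 = 353 - 432*497 = 353 - 214704 = -214351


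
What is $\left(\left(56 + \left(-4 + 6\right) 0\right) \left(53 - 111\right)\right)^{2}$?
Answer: $10549504$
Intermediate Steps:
$\left(\left(56 + \left(-4 + 6\right) 0\right) \left(53 - 111\right)\right)^{2} = \left(\left(56 + 2 \cdot 0\right) \left(-58\right)\right)^{2} = \left(\left(56 + 0\right) \left(-58\right)\right)^{2} = \left(56 \left(-58\right)\right)^{2} = \left(-3248\right)^{2} = 10549504$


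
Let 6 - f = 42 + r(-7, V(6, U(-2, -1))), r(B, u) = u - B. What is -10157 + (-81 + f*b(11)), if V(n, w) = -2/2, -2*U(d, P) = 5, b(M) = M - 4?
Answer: -10532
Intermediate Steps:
b(M) = -4 + M
U(d, P) = -5/2 (U(d, P) = -½*5 = -5/2)
V(n, w) = -1 (V(n, w) = -2*½ = -1)
f = -42 (f = 6 - (42 + (-1 - 1*(-7))) = 6 - (42 + (-1 + 7)) = 6 - (42 + 6) = 6 - 1*48 = 6 - 48 = -42)
-10157 + (-81 + f*b(11)) = -10157 + (-81 - 42*(-4 + 11)) = -10157 + (-81 - 42*7) = -10157 + (-81 - 294) = -10157 - 375 = -10532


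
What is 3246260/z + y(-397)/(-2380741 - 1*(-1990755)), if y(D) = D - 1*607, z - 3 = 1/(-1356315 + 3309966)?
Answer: 618328566052116044/571422501661 ≈ 1.0821e+6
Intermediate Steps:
z = 5860954/1953651 (z = 3 + 1/(-1356315 + 3309966) = 3 + 1/1953651 = 5860954/1953651 ≈ 3.0000)
y(D) = -607 + D (y(D) = D - 607 = -607 + D)
3246260/z + y(-397)/(-2380741 - 1*(-1990755)) = 3246260/(5860954/1953651) + (-607 - 397)/(-2380741 - 1*(-1990755)) = 3246260*(1953651/5860954) - 1004/(-2380741 + 1990755) = 3171029547630/2930477 - 1004/(-389986) = 3171029547630/2930477 - 1004*(-1/389986) = 3171029547630/2930477 + 502/194993 = 618328566052116044/571422501661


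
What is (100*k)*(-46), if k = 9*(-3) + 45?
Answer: -82800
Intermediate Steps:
k = 18 (k = -27 + 45 = 18)
(100*k)*(-46) = (100*18)*(-46) = 1800*(-46) = -82800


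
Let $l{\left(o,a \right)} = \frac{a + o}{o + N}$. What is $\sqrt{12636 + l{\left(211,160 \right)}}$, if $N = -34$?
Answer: $\frac{\sqrt{395938911}}{177} \approx 112.42$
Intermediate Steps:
$l{\left(o,a \right)} = \frac{a + o}{-34 + o}$ ($l{\left(o,a \right)} = \frac{a + o}{o - 34} = \frac{a + o}{-34 + o}$)
$\sqrt{12636 + l{\left(211,160 \right)}} = \sqrt{12636 + \frac{160 + 211}{-34 + 211}} = \sqrt{12636 + \frac{1}{177} \cdot 371} = \sqrt{12636 + \frac{371}{177}} = \sqrt{\frac{2236943}{177}} = \frac{\sqrt{395938911}}{177}$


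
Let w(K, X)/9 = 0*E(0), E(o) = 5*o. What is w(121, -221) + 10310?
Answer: 10310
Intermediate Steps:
w(K, X) = 0 (w(K, X) = 9*(0*(5*0)) = 9*(0*0) = 9*0 = 0)
w(121, -221) + 10310 = 0 + 10310 = 10310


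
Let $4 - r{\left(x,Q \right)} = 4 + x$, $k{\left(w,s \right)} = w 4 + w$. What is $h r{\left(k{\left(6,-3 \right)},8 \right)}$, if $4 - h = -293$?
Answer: $-8910$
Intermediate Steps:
$k{\left(w,s \right)} = 5 w$ ($k{\left(w,s \right)} = 4 w + w = 5 w$)
$h = 297$ ($h = 4 - -293 = 4 + 293 = 297$)
$r{\left(x,Q \right)} = - x$ ($r{\left(x,Q \right)} = 4 - \left(4 + x\right) = - x$)
$h r{\left(k{\left(6,-3 \right)},8 \right)} = 297 \left(- 5 \cdot 6\right) = 297 \left(\left(-1\right) 30\right) = 297 \left(-30\right) = -8910$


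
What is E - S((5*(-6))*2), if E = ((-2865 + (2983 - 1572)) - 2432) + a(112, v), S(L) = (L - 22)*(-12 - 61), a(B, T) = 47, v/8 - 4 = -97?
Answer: -9825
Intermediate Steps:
v = -744 (v = 32 + 8*(-97) = 32 - 776 = -744)
S(L) = 1606 - 73*L (S(L) = (-22 + L)*(-73) = 1606 - 73*L)
E = -3839 (E = ((-2865 + (2983 - 1572)) - 2432) + 47 = ((-2865 + 1411) - 2432) + 47 = (-1454 - 2432) + 47 = -3886 + 47 = -3839)
E - S((5*(-6))*2) = -3839 - (1606 - 73*5*(-6)*2) = -3839 - (1606 - (-2190)*2) = -3839 - (1606 - 73*(-60)) = -3839 - (1606 + 4380) = -3839 - 1*5986 = -3839 - 5986 = -9825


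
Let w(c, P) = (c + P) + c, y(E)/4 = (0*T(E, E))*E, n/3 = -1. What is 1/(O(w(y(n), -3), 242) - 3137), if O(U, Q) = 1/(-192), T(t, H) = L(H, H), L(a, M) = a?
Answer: -192/602305 ≈ -0.00031878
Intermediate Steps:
n = -3 (n = 3*(-1) = -3)
T(t, H) = H
y(E) = 0 (y(E) = 4*((0*E)*E) = 4*(0*E) = 4*0 = 0)
w(c, P) = P + 2*c (w(c, P) = (P + c) + c = P + 2*c)
O(U, Q) = -1/192
1/(O(w(y(n), -3), 242) - 3137) = 1/(-1/192 - 3137) = 1/(-602305/192) = -192/602305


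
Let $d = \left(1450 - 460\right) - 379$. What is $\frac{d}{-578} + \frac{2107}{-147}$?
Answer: $- \frac{26687}{1734} \approx -15.39$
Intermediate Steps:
$d = 611$ ($d = 990 - 379 = 611$)
$\frac{d}{-578} + \frac{2107}{-147} = \frac{611}{-578} + \frac{2107}{-147} = 611 \left(- \frac{1}{578}\right) + 2107 \left(- \frac{1}{147}\right) = - \frac{611}{578} - \frac{43}{3} = - \frac{26687}{1734}$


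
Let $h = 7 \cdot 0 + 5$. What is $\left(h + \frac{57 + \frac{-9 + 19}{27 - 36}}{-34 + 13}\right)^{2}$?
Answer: $\frac{195364}{35721} \approx 5.4692$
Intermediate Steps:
$h = 5$ ($h = 0 + 5 = 5$)
$\left(h + \frac{57 + \frac{-9 + 19}{27 - 36}}{-34 + 13}\right)^{2} = \left(5 + \frac{57 + \frac{-9 + 19}{27 - 36}}{-34 + 13}\right)^{2} = \left(5 + \frac{57 + \frac{10}{-9}}{-21}\right)^{2} = \left(5 + \left(57 + 10 \left(- \frac{1}{9}\right)\right) \left(- \frac{1}{21}\right)\right)^{2} = \left(5 + \left(57 - \frac{10}{9}\right) \left(- \frac{1}{21}\right)\right)^{2} = \left(5 + \frac{503}{9} \left(- \frac{1}{21}\right)\right)^{2} = \left(5 - \frac{503}{189}\right)^{2} = \left(\frac{442}{189}\right)^{2} = \frac{195364}{35721}$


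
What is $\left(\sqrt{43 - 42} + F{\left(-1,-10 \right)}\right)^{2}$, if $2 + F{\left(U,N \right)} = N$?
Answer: $121$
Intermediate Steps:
$F{\left(U,N \right)} = -2 + N$
$\left(\sqrt{43 - 42} + F{\left(-1,-10 \right)}\right)^{2} = \left(\sqrt{43 - 42} - 12\right)^{2} = \left(\sqrt{1} - 12\right)^{2} = \left(1 - 12\right)^{2} = \left(-11\right)^{2} = 121$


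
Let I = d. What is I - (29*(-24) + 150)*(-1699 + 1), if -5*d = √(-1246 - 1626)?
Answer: -927108 - 2*I*√718/5 ≈ -9.2711e+5 - 10.718*I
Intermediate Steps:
d = -2*I*√718/5 (d = -√(-1246 - 1626)/5 = -2*I*√718/5 ≈ -10.718*I)
I = -2*I*√718/5 ≈ -10.718*I
I - (29*(-24) + 150)*(-1699 + 1) = -2*I*√718/5 - (29*(-24) + 150)*(-1699 + 1) = -2*I*√718/5 - (-696 + 150)*(-1698) = -2*I*√718/5 - (-546)*(-1698) = -2*I*√718/5 - 1*927108 = -2*I*√718/5 - 927108 = -927108 - 2*I*√718/5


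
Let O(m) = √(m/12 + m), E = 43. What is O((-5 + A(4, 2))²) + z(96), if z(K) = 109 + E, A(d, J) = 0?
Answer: 152 + 5*√39/6 ≈ 157.20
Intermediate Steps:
z(K) = 152 (z(K) = 109 + 43 = 152)
O(m) = √39*√m/6 (O(m) = √(m*(1/12) + m) = √(m/12 + m) = √(13*m/12) = √39*√m/6)
O((-5 + A(4, 2))²) + z(96) = √39*√((-5 + 0)²)/6 + 152 = √39*√((-5)²)/6 + 152 = √39*√25/6 + 152 = (⅙)*√39*5 + 152 = 5*√39/6 + 152 = 152 + 5*√39/6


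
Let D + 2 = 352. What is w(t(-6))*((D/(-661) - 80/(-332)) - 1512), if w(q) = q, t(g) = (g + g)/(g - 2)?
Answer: -124453029/54863 ≈ -2268.4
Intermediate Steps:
D = 350 (D = -2 + 352 = 350)
t(g) = 2*g/(-2 + g) (t(g) = (2*g)/(-2 + g) = 2*g/(-2 + g))
w(t(-6))*((D/(-661) - 80/(-332)) - 1512) = (2*(-6)/(-2 - 6))*((350/(-661) - 80/(-332)) - 1512) = (2*(-6)/(-8))*((350*(-1/661) - 80*(-1/332)) - 1512) = (2*(-6)*(-⅛))*((-350/661 + 20/83) - 1512) = 3*(-15830/54863 - 1512)/2 = (3/2)*(-82968686/54863) = -124453029/54863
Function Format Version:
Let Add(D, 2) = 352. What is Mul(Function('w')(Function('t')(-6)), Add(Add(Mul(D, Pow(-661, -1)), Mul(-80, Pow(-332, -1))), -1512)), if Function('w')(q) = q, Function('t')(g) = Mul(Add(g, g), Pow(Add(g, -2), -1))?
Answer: Rational(-124453029, 54863) ≈ -2268.4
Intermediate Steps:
D = 350 (D = Add(-2, 352) = 350)
Function('t')(g) = Mul(2, g, Pow(Add(-2, g), -1)) (Function('t')(g) = Mul(Mul(2, g), Pow(Add(-2, g), -1)) = Mul(2, g, Pow(Add(-2, g), -1)))
Mul(Function('w')(Function('t')(-6)), Add(Add(Mul(D, Pow(-661, -1)), Mul(-80, Pow(-332, -1))), -1512)) = Mul(Mul(2, -6, Pow(Add(-2, -6), -1)), Add(Add(Mul(350, Pow(-661, -1)), Mul(-80, Pow(-332, -1))), -1512)) = Mul(Mul(2, -6, Pow(-8, -1)), Add(Add(Mul(350, Rational(-1, 661)), Mul(-80, Rational(-1, 332))), -1512)) = Mul(Mul(2, -6, Rational(-1, 8)), Add(Add(Rational(-350, 661), Rational(20, 83)), -1512)) = Mul(Rational(3, 2), Add(Rational(-15830, 54863), -1512)) = Mul(Rational(3, 2), Rational(-82968686, 54863)) = Rational(-124453029, 54863)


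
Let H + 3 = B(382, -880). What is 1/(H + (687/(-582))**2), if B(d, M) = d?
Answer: 37636/14316485 ≈ 0.0026289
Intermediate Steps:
H = 379 (H = -3 + 382 = 379)
1/(H + (687/(-582))**2) = 1/(379 + (687/(-582))**2) = 1/(379 + (687*(-1/582))**2) = 1/(379 + (-229/194)**2) = 1/(379 + 52441/37636) = 1/(14316485/37636) = 37636/14316485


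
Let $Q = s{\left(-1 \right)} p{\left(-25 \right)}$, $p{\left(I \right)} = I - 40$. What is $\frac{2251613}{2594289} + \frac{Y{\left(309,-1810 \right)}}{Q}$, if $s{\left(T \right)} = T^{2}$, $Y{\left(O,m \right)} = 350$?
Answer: $- \frac{152329261}{33725757} \approx -4.5167$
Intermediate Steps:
$p{\left(I \right)} = -40 + I$
$Q = -65$ ($Q = \left(-1\right)^{2} \left(-40 - 25\right) = 1 \left(-65\right) = -65$)
$\frac{2251613}{2594289} + \frac{Y{\left(309,-1810 \right)}}{Q} = \frac{2251613}{2594289} + \frac{350}{-65} = 2251613 \cdot \frac{1}{2594289} + 350 \left(- \frac{1}{65}\right) = \frac{2251613}{2594289} - \frac{70}{13} = - \frac{152329261}{33725757}$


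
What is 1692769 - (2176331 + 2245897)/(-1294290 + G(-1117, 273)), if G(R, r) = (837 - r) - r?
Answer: 730148605153/431333 ≈ 1.6928e+6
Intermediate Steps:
G(R, r) = 837 - 2*r
1692769 - (2176331 + 2245897)/(-1294290 + G(-1117, 273)) = 1692769 - (2176331 + 2245897)/(-1294290 + (837 - 2*273)) = 1692769 - 4422228/(-1294290 + (837 - 546)) = 1692769 - 4422228/(-1294290 + 291) = 1692769 - 4422228/(-1293999) = 1692769 - 4422228*(-1)/1293999 = 1692769 - 1*(-1474076/431333) = 1692769 + 1474076/431333 = 730148605153/431333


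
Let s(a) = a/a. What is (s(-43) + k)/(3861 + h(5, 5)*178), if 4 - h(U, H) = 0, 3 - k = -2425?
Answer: 2429/4573 ≈ 0.53116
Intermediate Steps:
k = 2428 (k = 3 - 1*(-2425) = 3 + 2425 = 2428)
h(U, H) = 4 (h(U, H) = 4 - 1*0 = 4 + 0 = 4)
s(a) = 1
(s(-43) + k)/(3861 + h(5, 5)*178) = (1 + 2428)/(3861 + 4*178) = 2429/(3861 + 712) = 2429/4573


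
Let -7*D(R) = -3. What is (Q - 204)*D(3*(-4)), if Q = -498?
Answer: -2106/7 ≈ -300.86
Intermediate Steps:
D(R) = 3/7 (D(R) = -⅐*(-3) = 3/7)
(Q - 204)*D(3*(-4)) = (-498 - 204)*(3/7) = -702*3/7 = -2106/7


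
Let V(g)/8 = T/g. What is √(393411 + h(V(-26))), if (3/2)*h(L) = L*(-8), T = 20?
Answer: √598428051/39 ≈ 627.25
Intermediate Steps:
V(g) = 160/g (V(g) = 8*(20/g) = 160/g)
h(L) = -16*L/3 (h(L) = 2*(L*(-8))/3 = 2*(-8*L)/3 = -16*L/3)
√(393411 + h(V(-26))) = √(393411 - 2560/(3*(-26))) = √(393411 - 2560*(-1)/(3*26)) = √(393411 - 16/3*(-80/13)) = √(393411 + 1280/39) = √(15344309/39) = √598428051/39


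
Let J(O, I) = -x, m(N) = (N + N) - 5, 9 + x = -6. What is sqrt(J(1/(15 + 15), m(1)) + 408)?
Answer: 3*sqrt(47) ≈ 20.567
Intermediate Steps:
x = -15 (x = -9 - 6 = -15)
m(N) = -5 + 2*N (m(N) = 2*N - 5 = -5 + 2*N)
J(O, I) = 15 (J(O, I) = -1*(-15) = 15)
sqrt(J(1/(15 + 15), m(1)) + 408) = sqrt(15 + 408) = sqrt(423) = 3*sqrt(47)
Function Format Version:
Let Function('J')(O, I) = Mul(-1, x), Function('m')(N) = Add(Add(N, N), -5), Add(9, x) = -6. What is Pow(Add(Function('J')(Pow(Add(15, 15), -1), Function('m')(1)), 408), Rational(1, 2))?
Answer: Mul(3, Pow(47, Rational(1, 2))) ≈ 20.567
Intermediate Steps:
x = -15 (x = Add(-9, -6) = -15)
Function('m')(N) = Add(-5, Mul(2, N)) (Function('m')(N) = Add(Mul(2, N), -5) = Add(-5, Mul(2, N)))
Function('J')(O, I) = 15 (Function('J')(O, I) = Mul(-1, -15) = 15)
Pow(Add(Function('J')(Pow(Add(15, 15), -1), Function('m')(1)), 408), Rational(1, 2)) = Pow(Add(15, 408), Rational(1, 2)) = Pow(423, Rational(1, 2)) = Mul(3, Pow(47, Rational(1, 2)))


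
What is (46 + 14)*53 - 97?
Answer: 3083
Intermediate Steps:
(46 + 14)*53 - 97 = 60*53 - 97 = 3180 - 97 = 3083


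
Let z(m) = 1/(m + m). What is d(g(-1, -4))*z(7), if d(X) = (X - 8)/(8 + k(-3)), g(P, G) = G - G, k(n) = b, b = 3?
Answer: -4/77 ≈ -0.051948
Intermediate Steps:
k(n) = 3
g(P, G) = 0
z(m) = 1/(2*m)
d(X) = -8/11 + X/11 (d(X) = (X - 8)/(8 + 3) = (-8 + X)/11 = (-8 + X)*(1/11) = -8/11 + X/11)
d(g(-1, -4))*z(7) = (-8/11 + (1/11)*0)*((½)/7) = (-8/11 + 0)*((½)*(⅐)) = -8/11*1/14 = -4/77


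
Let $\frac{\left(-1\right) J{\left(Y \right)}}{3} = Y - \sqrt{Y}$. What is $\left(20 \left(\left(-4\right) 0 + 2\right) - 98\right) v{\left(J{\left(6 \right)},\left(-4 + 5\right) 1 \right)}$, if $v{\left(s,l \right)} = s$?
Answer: $1044 - 174 \sqrt{6} \approx 617.79$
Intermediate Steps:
$J{\left(Y \right)} = - 3 Y + 3 \sqrt{Y}$ ($J{\left(Y \right)} = - 3 \left(Y - \sqrt{Y}\right) = - 3 Y + 3 \sqrt{Y}$)
$\left(20 \left(\left(-4\right) 0 + 2\right) - 98\right) v{\left(J{\left(6 \right)},\left(-4 + 5\right) 1 \right)} = \left(20 \left(\left(-4\right) 0 + 2\right) - 98\right) \left(\left(-3\right) 6 + 3 \sqrt{6}\right) = \left(20 \left(0 + 2\right) - 98\right) \left(-18 + 3 \sqrt{6}\right) = \left(20 \cdot 2 - 98\right) \left(-18 + 3 \sqrt{6}\right) = \left(40 - 98\right) \left(-18 + 3 \sqrt{6}\right) = - 58 \left(-18 + 3 \sqrt{6}\right) = 1044 - 174 \sqrt{6}$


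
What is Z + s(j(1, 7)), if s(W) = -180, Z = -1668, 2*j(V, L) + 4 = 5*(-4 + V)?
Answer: -1848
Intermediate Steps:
j(V, L) = -12 + 5*V/2 (j(V, L) = -2 + (5*(-4 + V))/2 = -2 + (-20 + 5*V)/2 = -2 + (-10 + 5*V/2) = -12 + 5*V/2)
Z + s(j(1, 7)) = -1668 - 180 = -1848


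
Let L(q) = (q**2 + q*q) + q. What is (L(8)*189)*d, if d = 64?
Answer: 1645056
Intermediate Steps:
L(q) = q + 2*q**2 (L(q) = (q**2 + q**2) + q = 2*q**2 + q = q + 2*q**2)
(L(8)*189)*d = ((8*(1 + 2*8))*189)*64 = ((8*(1 + 16))*189)*64 = ((8*17)*189)*64 = (136*189)*64 = 25704*64 = 1645056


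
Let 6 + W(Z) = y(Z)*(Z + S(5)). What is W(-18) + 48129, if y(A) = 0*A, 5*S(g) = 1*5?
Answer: 48123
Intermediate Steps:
S(g) = 1 (S(g) = (1*5)/5 = (⅕)*5 = 1)
y(A) = 0
W(Z) = -6 (W(Z) = -6 + 0*(Z + 1) = -6 + 0*(1 + Z) = -6 + 0 = -6)
W(-18) + 48129 = -6 + 48129 = 48123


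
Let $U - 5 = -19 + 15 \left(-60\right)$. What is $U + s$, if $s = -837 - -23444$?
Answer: $21693$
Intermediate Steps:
$U = -914$ ($U = 5 + \left(-19 + 15 \left(-60\right)\right) = 5 - 919 = -914$)
$s = 22607$ ($s = -837 + 23444 = 22607$)
$U + s = -914 + 22607 = 21693$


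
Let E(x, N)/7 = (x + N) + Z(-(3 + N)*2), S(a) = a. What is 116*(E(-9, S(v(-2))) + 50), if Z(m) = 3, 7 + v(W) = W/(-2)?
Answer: -3944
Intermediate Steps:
v(W) = -7 - W/2 (v(W) = -7 + W/(-2) = -7 + W*(-1/2) = -7 - W/2)
E(x, N) = 21 + 7*N + 7*x (E(x, N) = 7*((x + N) + 3) = 7*((N + x) + 3) = 7*(3 + N + x) = 21 + 7*N + 7*x)
116*(E(-9, S(v(-2))) + 50) = 116*((21 + 7*(-7 - 1/2*(-2)) + 7*(-9)) + 50) = 116*((21 + 7*(-7 + 1) - 63) + 50) = 116*((21 + 7*(-6) - 63) + 50) = 116*((21 - 42 - 63) + 50) = 116*(-84 + 50) = 116*(-34) = -3944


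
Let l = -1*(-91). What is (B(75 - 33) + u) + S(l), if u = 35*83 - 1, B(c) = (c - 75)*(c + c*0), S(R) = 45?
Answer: 1563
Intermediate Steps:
l = 91
B(c) = c*(-75 + c) (B(c) = (-75 + c)*(c + 0) = (-75 + c)*c = c*(-75 + c))
u = 2904 (u = 2905 - 1 = 2904)
(B(75 - 33) + u) + S(l) = ((75 - 33)*(-75 + (75 - 33)) + 2904) + 45 = (42*(-75 + 42) + 2904) + 45 = (42*(-33) + 2904) + 45 = (-1386 + 2904) + 45 = 1518 + 45 = 1563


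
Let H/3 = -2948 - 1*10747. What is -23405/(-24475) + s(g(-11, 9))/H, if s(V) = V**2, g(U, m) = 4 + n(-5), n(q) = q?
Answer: 3496618/3656565 ≈ 0.95626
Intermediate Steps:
g(U, m) = -1 (g(U, m) = 4 - 5 = -1)
H = -41085 (H = 3*(-2948 - 1*10747) = 3*(-2948 - 10747) = 3*(-13695) = -41085)
-23405/(-24475) + s(g(-11, 9))/H = -23405/(-24475) + (-1)**2/(-41085) = -23405*(-1/24475) + 1*(-1/41085) = 4681/4895 - 1/41085 = 3496618/3656565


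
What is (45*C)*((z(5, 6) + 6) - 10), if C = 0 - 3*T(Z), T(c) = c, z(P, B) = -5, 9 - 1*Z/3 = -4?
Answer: 47385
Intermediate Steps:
Z = 39 (Z = 27 - 3*(-4) = 27 + 12 = 39)
C = -117 (C = 0 - 3*39 = 0 - 117 = -117)
(45*C)*((z(5, 6) + 6) - 10) = (45*(-117))*((-5 + 6) - 10) = -5265*(1 - 10) = -5265*(-9) = 47385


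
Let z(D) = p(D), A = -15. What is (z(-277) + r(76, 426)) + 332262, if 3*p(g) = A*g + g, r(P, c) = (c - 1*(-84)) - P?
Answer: 1001966/3 ≈ 3.3399e+5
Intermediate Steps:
r(P, c) = 84 + c - P (r(P, c) = (c + 84) - P = (84 + c) - P = 84 + c - P)
p(g) = -14*g/3 (p(g) = (-15*g + g)/3 = (-14*g)/3 = -14*g/3)
z(D) = -14*D/3
(z(-277) + r(76, 426)) + 332262 = (-14/3*(-277) + (84 + 426 - 1*76)) + 332262 = (3878/3 + (84 + 426 - 76)) + 332262 = (3878/3 + 434) + 332262 = 5180/3 + 332262 = 1001966/3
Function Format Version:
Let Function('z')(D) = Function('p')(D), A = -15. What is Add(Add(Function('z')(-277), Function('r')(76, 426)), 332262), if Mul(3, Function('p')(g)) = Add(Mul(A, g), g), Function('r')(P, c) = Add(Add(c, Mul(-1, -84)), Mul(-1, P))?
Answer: Rational(1001966, 3) ≈ 3.3399e+5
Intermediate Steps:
Function('r')(P, c) = Add(84, c, Mul(-1, P)) (Function('r')(P, c) = Add(Add(c, 84), Mul(-1, P)) = Add(Add(84, c), Mul(-1, P)) = Add(84, c, Mul(-1, P)))
Function('p')(g) = Mul(Rational(-14, 3), g) (Function('p')(g) = Mul(Rational(1, 3), Add(Mul(-15, g), g)) = Mul(Rational(1, 3), Mul(-14, g)) = Mul(Rational(-14, 3), g))
Function('z')(D) = Mul(Rational(-14, 3), D)
Add(Add(Function('z')(-277), Function('r')(76, 426)), 332262) = Add(Add(Mul(Rational(-14, 3), -277), Add(84, 426, Mul(-1, 76))), 332262) = Add(Add(Rational(3878, 3), Add(84, 426, -76)), 332262) = Add(Add(Rational(3878, 3), 434), 332262) = Add(Rational(5180, 3), 332262) = Rational(1001966, 3)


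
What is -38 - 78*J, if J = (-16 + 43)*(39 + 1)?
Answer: -84278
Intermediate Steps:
J = 1080 (J = 27*40 = 1080)
-38 - 78*J = -38 - 78*1080 = -38 - 84240 = -84278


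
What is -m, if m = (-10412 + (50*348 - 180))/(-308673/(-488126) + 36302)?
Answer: -3323161808/17720258725 ≈ -0.18753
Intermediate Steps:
m = 3323161808/17720258725 (m = (-10412 + (17400 - 180))/(-308673*(-1/488126) + 36302) = (-10412 + 17220)/(308673/488126 + 36302) = 6808/(17720258725/488126) = 6808*(488126/17720258725) = 3323161808/17720258725 ≈ 0.18753)
-m = -1*3323161808/17720258725 = -3323161808/17720258725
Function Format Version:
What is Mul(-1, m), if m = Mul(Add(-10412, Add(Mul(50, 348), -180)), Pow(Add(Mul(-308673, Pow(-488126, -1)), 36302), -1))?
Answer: Rational(-3323161808, 17720258725) ≈ -0.18753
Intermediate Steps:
m = Rational(3323161808, 17720258725) (m = Mul(Add(-10412, Add(17400, -180)), Pow(Add(Mul(-308673, Rational(-1, 488126)), 36302), -1)) = Mul(Add(-10412, 17220), Pow(Add(Rational(308673, 488126), 36302), -1)) = Mul(6808, Pow(Rational(17720258725, 488126), -1)) = Mul(6808, Rational(488126, 17720258725)) = Rational(3323161808, 17720258725) ≈ 0.18753)
Mul(-1, m) = Mul(-1, Rational(3323161808, 17720258725)) = Rational(-3323161808, 17720258725)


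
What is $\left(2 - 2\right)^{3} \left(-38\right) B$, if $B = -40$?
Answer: $0$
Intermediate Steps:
$\left(2 - 2\right)^{3} \left(-38\right) B = \left(2 - 2\right)^{3} \left(-38\right) \left(-40\right) = 0^{3} \left(-38\right) \left(-40\right) = 0 \left(-38\right) \left(-40\right) = 0 \left(-40\right) = 0$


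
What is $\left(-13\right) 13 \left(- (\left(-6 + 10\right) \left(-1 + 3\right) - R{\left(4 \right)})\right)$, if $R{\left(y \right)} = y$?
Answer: $676$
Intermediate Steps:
$\left(-13\right) 13 \left(- (\left(-6 + 10\right) \left(-1 + 3\right) - R{\left(4 \right)})\right) = \left(-13\right) 13 \left(- (\left(-6 + 10\right) \left(-1 + 3\right) - 4)\right) = - 169 \left(- (4 \cdot 2 - 4)\right) = - 169 \left(- (8 - 4)\right) = - 169 \left(\left(-1\right) 4\right) = \left(-169\right) \left(-4\right) = 676$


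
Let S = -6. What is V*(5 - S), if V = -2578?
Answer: -28358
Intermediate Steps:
V*(5 - S) = -2578*(5 - 1*(-6)) = -2578*(5 + 6) = -2578*11 = -28358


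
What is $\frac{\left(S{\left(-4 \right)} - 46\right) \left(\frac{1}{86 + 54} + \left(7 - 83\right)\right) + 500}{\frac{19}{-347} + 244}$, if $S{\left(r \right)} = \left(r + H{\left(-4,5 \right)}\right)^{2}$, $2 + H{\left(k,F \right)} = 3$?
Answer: $\frac{160884121}{11850860} \approx 13.576$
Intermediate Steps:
$H{\left(k,F \right)} = 1$ ($H{\left(k,F \right)} = -2 + 3 = 1$)
$S{\left(r \right)} = \left(1 + r\right)^{2}$ ($S{\left(r \right)} = \left(r + 1\right)^{2} = \left(1 + r\right)^{2}$)
$\frac{\left(S{\left(-4 \right)} - 46\right) \left(\frac{1}{86 + 54} + \left(7 - 83\right)\right) + 500}{\frac{19}{-347} + 244} = \frac{\left(\left(1 - 4\right)^{2} - 46\right) \left(\frac{1}{86 + 54} + \left(7 - 83\right)\right) + 500}{\frac{19}{-347} + 244} = \frac{\left(\left(-3\right)^{2} - 46\right) \left(\frac{1}{140} + \left(7 - 83\right)\right) + 500}{19 \left(- \frac{1}{347}\right) + 244} = \frac{\left(9 - 46\right) \left(\frac{1}{140} - 76\right) + 500}{- \frac{19}{347} + 244} = \frac{\left(-37\right) \left(- \frac{10639}{140}\right) + 500}{\frac{84649}{347}} = \left(\frac{393643}{140} + 500\right) \frac{347}{84649} = \frac{463643}{140} \cdot \frac{347}{84649} = \frac{160884121}{11850860}$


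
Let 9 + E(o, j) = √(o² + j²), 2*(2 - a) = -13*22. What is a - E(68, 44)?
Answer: 154 - 4*√410 ≈ 73.006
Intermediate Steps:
a = 145 (a = 2 - (-13)*22/2 = 2 - ½*(-286) = 2 + 143 = 145)
E(o, j) = -9 + √(j² + o²) (E(o, j) = -9 + √(o² + j²) = -9 + √(j² + o²))
a - E(68, 44) = 145 - (-9 + √(44² + 68²)) = 145 - (-9 + √(1936 + 4624)) = 145 - (-9 + √6560) = 145 - (-9 + 4*√410) = 145 + (9 - 4*√410) = 154 - 4*√410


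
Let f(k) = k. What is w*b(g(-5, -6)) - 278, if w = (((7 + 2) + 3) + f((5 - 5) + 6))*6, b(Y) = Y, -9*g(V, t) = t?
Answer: -206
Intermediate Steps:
g(V, t) = -t/9
w = 108 (w = (((7 + 2) + 3) + ((5 - 5) + 6))*6 = ((9 + 3) + (0 + 6))*6 = (12 + 6)*6 = 18*6 = 108)
w*b(g(-5, -6)) - 278 = 108*(-1/9*(-6)) - 278 = 108*(2/3) - 278 = 72 - 278 = -206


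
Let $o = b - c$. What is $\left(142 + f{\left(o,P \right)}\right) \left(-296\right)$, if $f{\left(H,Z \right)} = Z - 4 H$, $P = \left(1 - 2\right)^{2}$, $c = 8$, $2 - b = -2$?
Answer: $-47064$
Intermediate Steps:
$b = 4$ ($b = 2 - -2 = 2 + 2 = 4$)
$P = 1$ ($P = \left(-1\right)^{2} = 1$)
$o = -4$ ($o = 4 - 8 = -4$)
$\left(142 + f{\left(o,P \right)}\right) \left(-296\right) = \left(142 + \left(1 - -16\right)\right) \left(-296\right) = \left(142 + \left(1 + 16\right)\right) \left(-296\right) = \left(142 + 17\right) \left(-296\right) = 159 \left(-296\right) = -47064$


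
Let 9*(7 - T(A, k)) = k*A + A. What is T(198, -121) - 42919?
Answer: -40272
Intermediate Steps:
T(A, k) = 7 - A/9 - A*k/9 (T(A, k) = 7 - (k*A + A)/9 = 7 - (A*k + A)/9 = 7 - (A + A*k)/9 = 7 + (-A/9 - A*k/9) = 7 - A/9 - A*k/9)
T(198, -121) - 42919 = (7 - ⅑*198 - ⅑*198*(-121)) - 42919 = (7 - 22 + 2662) - 42919 = 2647 - 42919 = -40272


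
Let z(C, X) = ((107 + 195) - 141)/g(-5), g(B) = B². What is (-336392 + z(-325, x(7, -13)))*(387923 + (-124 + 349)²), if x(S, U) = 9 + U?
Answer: -3688030364172/25 ≈ -1.4752e+11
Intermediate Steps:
z(C, X) = 161/25 (z(C, X) = ((107 + 195) - 141)/((-5)²) = (302 - 141)/25 = 161*(1/25) = 161/25)
(-336392 + z(-325, x(7, -13)))*(387923 + (-124 + 349)²) = (-336392 + 161/25)*(387923 + (-124 + 349)²) = -8409639*(387923 + 225²)/25 = -8409639*(387923 + 50625)/25 = -8409639/25*438548 = -3688030364172/25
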